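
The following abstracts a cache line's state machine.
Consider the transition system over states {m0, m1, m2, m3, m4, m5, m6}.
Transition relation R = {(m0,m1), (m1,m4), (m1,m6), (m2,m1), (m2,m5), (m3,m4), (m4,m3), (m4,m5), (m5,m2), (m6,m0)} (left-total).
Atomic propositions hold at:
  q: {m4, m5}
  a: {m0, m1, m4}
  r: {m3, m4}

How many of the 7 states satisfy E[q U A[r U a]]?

A[r U a]: least fixpoint, start Z0 = Sat(a) = {m0, m1, m4}, add states in Sat(r) with every successor in Z. Z1 = {m0, m1, m3, m4}; fixed.
Sat(A[r U a]) = {m0, m1, m3, m4}
E[q U A[r U a]]: least fixpoint, start Z0 = Sat(A[r U a]) = {m0, m1, m3, m4}, add states in Sat(q) with some successor in Z. Already a fixed point.
Sat(E[q U A[r U a]]) = {m0, m1, m3, m4}
|Sat(E[q U A[r U a]])| = |{m0, m1, m3, m4}| = 4.

4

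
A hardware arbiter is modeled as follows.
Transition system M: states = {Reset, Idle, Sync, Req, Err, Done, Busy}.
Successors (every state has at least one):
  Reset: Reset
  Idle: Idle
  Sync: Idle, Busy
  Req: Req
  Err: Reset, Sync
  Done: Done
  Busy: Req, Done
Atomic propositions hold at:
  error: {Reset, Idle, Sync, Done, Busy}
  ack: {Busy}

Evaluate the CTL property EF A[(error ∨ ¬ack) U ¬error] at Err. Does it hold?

Yes

Sat(¬ack) = {Reset, Idle, Sync, Req, Err, Done}
Sat(error ∨ ¬ack) = {Reset, Idle, Sync, Req, Err, Done, Busy}
Sat(¬error) = {Req, Err}
A[(error ∨ ¬ack) U ¬error]: least fixpoint, start Z0 = Sat(¬error) = {Req, Err}, add states in Sat(error ∨ ¬ack) with every successor in Z. Already a fixed point.
Sat(A[(error ∨ ¬ack) U ¬error]) = {Req, Err}
EF A[(error ∨ ¬ack) U ¬error]: least fixpoint, start Z0 = {Req, Err}, add states with some successor in Z. Z1 = {Req, Err, Busy}; Z2 = {Sync, Req, Err, Busy}; fixed.
Sat(EF A[(error ∨ ¬ack) U ¬error]) = {Sync, Req, Err, Busy}
Err ∈ Sat(EF A[(error ∨ ¬ack) U ¬error]) = {Sync, Req, Err, Busy}, so the formula holds at Err.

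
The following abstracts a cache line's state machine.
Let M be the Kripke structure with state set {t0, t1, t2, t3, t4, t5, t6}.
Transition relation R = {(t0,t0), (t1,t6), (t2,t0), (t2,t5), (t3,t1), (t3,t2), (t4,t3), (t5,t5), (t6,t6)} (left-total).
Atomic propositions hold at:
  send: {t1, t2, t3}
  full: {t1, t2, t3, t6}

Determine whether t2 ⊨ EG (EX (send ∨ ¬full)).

Sat(¬full) = {t0, t4, t5}
Sat(send ∨ ¬full) = {t0, t1, t2, t3, t4, t5}
Sat(EX (send ∨ ¬full)) = {s : some successor in {t0, t1, t2, t3, t4, t5}} = {t0, t2, t3, t4, t5}
EG (EX (send ∨ ¬full)): greatest fixpoint, start Z0 = {t0, t2, t3, t4, t5}, keep only states in Sat with some successor in Z. Already a fixed point.
Sat(EG (EX (send ∨ ¬full))) = {t0, t2, t3, t4, t5}
t2 ∈ Sat(EG (EX (send ∨ ¬full))) = {t0, t2, t3, t4, t5}, so the formula holds at t2.

Yes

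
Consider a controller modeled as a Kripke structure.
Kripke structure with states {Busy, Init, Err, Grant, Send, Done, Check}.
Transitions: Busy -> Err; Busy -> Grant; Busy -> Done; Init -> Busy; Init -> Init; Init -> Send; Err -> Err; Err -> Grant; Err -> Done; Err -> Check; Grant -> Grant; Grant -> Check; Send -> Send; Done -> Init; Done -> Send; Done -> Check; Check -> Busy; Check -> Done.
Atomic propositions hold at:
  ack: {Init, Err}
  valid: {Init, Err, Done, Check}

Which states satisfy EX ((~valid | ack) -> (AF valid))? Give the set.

Sat(~valid) = {Busy, Grant, Send}
Sat(~valid | ack) = {Busy, Init, Err, Grant, Send}
AF valid: least fixpoint, start Z0 = {Init, Err, Done, Check}, add states with every successor in Z. Already a fixed point.
Sat(AF valid) = {Init, Err, Done, Check}
Sat((~valid | ack) -> (AF valid)) = {Init, Err, Done, Check}
Sat(EX ((~valid | ack) -> (AF valid))) = {s : some successor in {Init, Err, Done, Check}} = {Busy, Init, Err, Grant, Done, Check}

{Busy, Init, Err, Grant, Done, Check}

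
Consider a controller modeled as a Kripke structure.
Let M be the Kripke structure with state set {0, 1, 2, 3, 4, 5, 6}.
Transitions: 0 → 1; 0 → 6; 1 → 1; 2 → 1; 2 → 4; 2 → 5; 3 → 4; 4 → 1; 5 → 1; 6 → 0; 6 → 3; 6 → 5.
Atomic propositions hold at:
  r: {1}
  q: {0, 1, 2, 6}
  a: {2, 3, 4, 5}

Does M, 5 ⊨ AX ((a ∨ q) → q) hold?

Yes

Sat(a ∨ q) = {0, 1, 2, 3, 4, 5, 6}
Sat((a ∨ q) → q) = {0, 1, 2, 6}
Sat(AX ((a ∨ q) → q)) = {s : every successor in {0, 1, 2, 6}} = {0, 1, 4, 5}
5 ∈ Sat(AX ((a ∨ q) → q)) = {0, 1, 4, 5}, so the formula holds at 5.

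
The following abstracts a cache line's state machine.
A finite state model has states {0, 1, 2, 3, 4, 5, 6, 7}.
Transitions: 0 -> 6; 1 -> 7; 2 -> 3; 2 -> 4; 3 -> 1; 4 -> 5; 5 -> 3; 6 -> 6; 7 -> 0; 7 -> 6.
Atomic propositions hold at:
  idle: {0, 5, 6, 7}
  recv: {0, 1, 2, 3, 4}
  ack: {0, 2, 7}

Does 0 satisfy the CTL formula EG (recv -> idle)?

Sat(recv -> idle) = {0, 5, 6, 7}
EG (recv -> idle): greatest fixpoint, start Z0 = {0, 5, 6, 7}, keep only states in Sat with some successor in Z. Z1 = {0, 6, 7}; fixed.
Sat(EG (recv -> idle)) = {0, 6, 7}
0 ∈ Sat(EG (recv -> idle)) = {0, 6, 7}, so the formula holds at 0.

Yes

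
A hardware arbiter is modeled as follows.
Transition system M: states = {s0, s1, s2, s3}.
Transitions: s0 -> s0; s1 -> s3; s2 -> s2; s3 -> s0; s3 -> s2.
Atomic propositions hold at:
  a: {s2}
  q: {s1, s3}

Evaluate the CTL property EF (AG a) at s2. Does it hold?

AG a: greatest fixpoint, start Z0 = {s2}, keep only states in Sat with every successor in Z. Already a fixed point.
Sat(AG a) = {s2}
EF (AG a): least fixpoint, start Z0 = {s2}, add states with some successor in Z. Z1 = {s2, s3}; Z2 = {s1, s2, s3}; fixed.
Sat(EF (AG a)) = {s1, s2, s3}
s2 ∈ Sat(EF (AG a)) = {s1, s2, s3}, so the formula holds at s2.

Yes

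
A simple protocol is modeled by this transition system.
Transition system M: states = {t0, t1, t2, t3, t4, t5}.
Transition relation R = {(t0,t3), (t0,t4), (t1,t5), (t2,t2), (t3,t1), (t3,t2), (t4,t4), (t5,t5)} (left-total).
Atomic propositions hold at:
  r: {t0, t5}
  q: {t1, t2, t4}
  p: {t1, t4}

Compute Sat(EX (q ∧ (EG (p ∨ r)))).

{t0, t3, t4}

Sat(p ∨ r) = {t0, t1, t4, t5}
EG (p ∨ r): greatest fixpoint, start Z0 = {t0, t1, t4, t5}, keep only states in Sat with some successor in Z. Already a fixed point.
Sat(EG (p ∨ r)) = {t0, t1, t4, t5}
Sat(q ∧ (EG (p ∨ r))) = {t1, t4}
Sat(EX (q ∧ (EG (p ∨ r)))) = {s : some successor in {t1, t4}} = {t0, t3, t4}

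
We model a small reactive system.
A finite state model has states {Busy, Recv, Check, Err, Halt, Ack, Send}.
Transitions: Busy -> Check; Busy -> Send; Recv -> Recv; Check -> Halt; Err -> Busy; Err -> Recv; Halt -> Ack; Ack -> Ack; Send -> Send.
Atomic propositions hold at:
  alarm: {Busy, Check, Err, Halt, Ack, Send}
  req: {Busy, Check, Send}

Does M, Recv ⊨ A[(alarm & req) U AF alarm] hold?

No

Sat(alarm & req) = {Busy, Check, Send}
AF alarm: least fixpoint, start Z0 = {Busy, Check, Err, Halt, Ack, Send}, add states with every successor in Z. Already a fixed point.
Sat(AF alarm) = {Busy, Check, Err, Halt, Ack, Send}
A[(alarm & req) U AF alarm]: least fixpoint, start Z0 = Sat(AF alarm) = {Busy, Check, Err, Halt, Ack, Send}, add states in Sat(alarm & req) with every successor in Z. Already a fixed point.
Sat(A[(alarm & req) U AF alarm]) = {Busy, Check, Err, Halt, Ack, Send}
Recv ∉ Sat(A[(alarm & req) U AF alarm]) = {Busy, Check, Err, Halt, Ack, Send}, so the formula does not hold at Recv.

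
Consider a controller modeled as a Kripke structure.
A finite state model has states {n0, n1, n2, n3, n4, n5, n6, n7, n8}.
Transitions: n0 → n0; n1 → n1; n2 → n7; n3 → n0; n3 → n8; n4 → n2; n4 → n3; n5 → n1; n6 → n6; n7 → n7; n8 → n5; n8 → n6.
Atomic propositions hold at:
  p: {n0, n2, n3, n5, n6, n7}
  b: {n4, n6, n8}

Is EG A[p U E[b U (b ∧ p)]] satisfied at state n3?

No

Sat(b ∧ p) = {n6}
E[b U (b ∧ p)]: least fixpoint, start Z0 = Sat((b ∧ p)) = {n6}, add states in Sat(b) with some successor in Z. Z1 = {n6, n8}; fixed.
Sat(E[b U (b ∧ p)]) = {n6, n8}
A[p U E[b U (b ∧ p)]]: least fixpoint, start Z0 = Sat(E[b U (b ∧ p)]) = {n6, n8}, add states in Sat(p) with every successor in Z. Already a fixed point.
Sat(A[p U E[b U (b ∧ p)]]) = {n6, n8}
EG A[p U E[b U (b ∧ p)]]: greatest fixpoint, start Z0 = {n6, n8}, keep only states in Sat with some successor in Z. Already a fixed point.
Sat(EG A[p U E[b U (b ∧ p)]]) = {n6, n8}
n3 ∉ Sat(EG A[p U E[b U (b ∧ p)]]) = {n6, n8}, so the formula does not hold at n3.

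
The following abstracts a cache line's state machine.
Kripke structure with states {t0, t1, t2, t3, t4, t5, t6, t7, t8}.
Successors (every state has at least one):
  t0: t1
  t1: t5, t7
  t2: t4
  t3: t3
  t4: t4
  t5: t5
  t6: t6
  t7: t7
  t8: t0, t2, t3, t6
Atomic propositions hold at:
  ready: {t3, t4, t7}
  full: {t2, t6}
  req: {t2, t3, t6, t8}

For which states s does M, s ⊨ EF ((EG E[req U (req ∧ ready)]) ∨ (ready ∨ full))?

Sat(req ∧ ready) = {t3}
E[req U (req ∧ ready)]: least fixpoint, start Z0 = Sat((req ∧ ready)) = {t3}, add states in Sat(req) with some successor in Z. Z1 = {t3, t8}; fixed.
Sat(E[req U (req ∧ ready)]) = {t3, t8}
EG E[req U (req ∧ ready)]: greatest fixpoint, start Z0 = {t3, t8}, keep only states in Sat with some successor in Z. Already a fixed point.
Sat(EG E[req U (req ∧ ready)]) = {t3, t8}
Sat(ready ∨ full) = {t2, t3, t4, t6, t7}
Sat((EG E[req U (req ∧ ready)]) ∨ (ready ∨ full)) = {t2, t3, t4, t6, t7, t8}
EF ((EG E[req U (req ∧ ready)]) ∨ (ready ∨ full)): least fixpoint, start Z0 = {t2, t3, t4, t6, t7, t8}, add states with some successor in Z. Z1 = {t1, t2, t3, t4, t6, t7, t8}; Z2 = {t0, t1, t2, t3, t4, t6, t7, t8}; fixed.
Sat(EF ((EG E[req U (req ∧ ready)]) ∨ (ready ∨ full))) = {t0, t1, t2, t3, t4, t6, t7, t8}

{t0, t1, t2, t3, t4, t6, t7, t8}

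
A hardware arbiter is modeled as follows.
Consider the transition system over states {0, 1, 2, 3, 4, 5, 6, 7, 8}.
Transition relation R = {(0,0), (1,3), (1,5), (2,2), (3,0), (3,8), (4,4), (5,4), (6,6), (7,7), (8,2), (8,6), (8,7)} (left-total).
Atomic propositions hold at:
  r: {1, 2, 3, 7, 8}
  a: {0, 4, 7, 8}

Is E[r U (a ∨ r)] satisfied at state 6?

Sat(a ∨ r) = {0, 1, 2, 3, 4, 7, 8}
E[r U (a ∨ r)]: least fixpoint, start Z0 = Sat((a ∨ r)) = {0, 1, 2, 3, 4, 7, 8}, add states in Sat(r) with some successor in Z. Already a fixed point.
Sat(E[r U (a ∨ r)]) = {0, 1, 2, 3, 4, 7, 8}
6 ∉ Sat(E[r U (a ∨ r)]) = {0, 1, 2, 3, 4, 7, 8}, so the formula does not hold at 6.

No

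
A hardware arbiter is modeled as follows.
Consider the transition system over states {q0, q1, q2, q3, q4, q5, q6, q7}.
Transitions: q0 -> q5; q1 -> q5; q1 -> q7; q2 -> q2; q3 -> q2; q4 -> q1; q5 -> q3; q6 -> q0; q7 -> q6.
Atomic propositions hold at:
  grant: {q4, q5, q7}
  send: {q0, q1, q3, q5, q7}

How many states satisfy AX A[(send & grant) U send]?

5

Sat(send & grant) = {q5, q7}
A[(send & grant) U send]: least fixpoint, start Z0 = Sat(send) = {q0, q1, q3, q5, q7}, add states in Sat(send & grant) with every successor in Z. Already a fixed point.
Sat(A[(send & grant) U send]) = {q0, q1, q3, q5, q7}
Sat(AX A[(send & grant) U send]) = {s : every successor in {q0, q1, q3, q5, q7}} = {q0, q1, q4, q5, q6}
|Sat(AX A[(send & grant) U send])| = |{q0, q1, q4, q5, q6}| = 5.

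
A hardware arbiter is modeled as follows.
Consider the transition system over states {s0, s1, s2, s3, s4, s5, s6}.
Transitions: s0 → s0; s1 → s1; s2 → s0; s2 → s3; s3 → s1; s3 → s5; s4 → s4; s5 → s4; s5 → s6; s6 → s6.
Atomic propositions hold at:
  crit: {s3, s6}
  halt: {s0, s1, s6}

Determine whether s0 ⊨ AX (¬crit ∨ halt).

Yes

Sat(¬crit) = {s0, s1, s2, s4, s5}
Sat(¬crit ∨ halt) = {s0, s1, s2, s4, s5, s6}
Sat(AX (¬crit ∨ halt)) = {s : every successor in {s0, s1, s2, s4, s5, s6}} = {s0, s1, s3, s4, s5, s6}
s0 ∈ Sat(AX (¬crit ∨ halt)) = {s0, s1, s3, s4, s5, s6}, so the formula holds at s0.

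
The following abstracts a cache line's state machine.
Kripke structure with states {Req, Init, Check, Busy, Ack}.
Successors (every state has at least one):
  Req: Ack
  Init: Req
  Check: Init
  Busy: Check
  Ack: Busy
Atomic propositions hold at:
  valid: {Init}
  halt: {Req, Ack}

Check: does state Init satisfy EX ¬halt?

No

Sat(¬halt) = {Init, Check, Busy}
Sat(EX ¬halt) = {s : some successor in {Init, Check, Busy}} = {Check, Busy, Ack}
Init ∉ Sat(EX ¬halt) = {Check, Busy, Ack}, so the formula does not hold at Init.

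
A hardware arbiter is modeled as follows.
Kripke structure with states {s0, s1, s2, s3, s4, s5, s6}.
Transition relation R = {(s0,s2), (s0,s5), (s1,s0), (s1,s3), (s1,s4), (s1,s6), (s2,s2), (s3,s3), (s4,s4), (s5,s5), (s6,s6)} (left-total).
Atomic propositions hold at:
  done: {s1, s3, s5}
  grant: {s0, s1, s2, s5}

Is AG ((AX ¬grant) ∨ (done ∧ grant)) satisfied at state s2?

No

Sat(¬grant) = {s3, s4, s6}
Sat(AX ¬grant) = {s : every successor in {s3, s4, s6}} = {s3, s4, s6}
Sat(done ∧ grant) = {s1, s5}
Sat((AX ¬grant) ∨ (done ∧ grant)) = {s1, s3, s4, s5, s6}
AG ((AX ¬grant) ∨ (done ∧ grant)): greatest fixpoint, start Z0 = {s1, s3, s4, s5, s6}, keep only states in Sat with every successor in Z. Z1 = {s3, s4, s5, s6}; fixed.
Sat(AG ((AX ¬grant) ∨ (done ∧ grant))) = {s3, s4, s5, s6}
s2 ∉ Sat(AG ((AX ¬grant) ∨ (done ∧ grant))) = {s3, s4, s5, s6}, so the formula does not hold at s2.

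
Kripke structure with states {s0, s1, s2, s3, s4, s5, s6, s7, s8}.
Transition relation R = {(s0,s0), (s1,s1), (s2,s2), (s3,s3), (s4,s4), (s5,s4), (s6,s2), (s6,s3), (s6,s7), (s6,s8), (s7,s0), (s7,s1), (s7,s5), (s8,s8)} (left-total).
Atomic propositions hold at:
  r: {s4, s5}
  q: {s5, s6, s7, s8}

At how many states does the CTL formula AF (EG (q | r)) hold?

5

Sat(q | r) = {s4, s5, s6, s7, s8}
EG (q | r): greatest fixpoint, start Z0 = {s4, s5, s6, s7, s8}, keep only states in Sat with some successor in Z. Already a fixed point.
Sat(EG (q | r)) = {s4, s5, s6, s7, s8}
AF (EG (q | r)): least fixpoint, start Z0 = {s4, s5, s6, s7, s8}, add states with every successor in Z. Already a fixed point.
Sat(AF (EG (q | r))) = {s4, s5, s6, s7, s8}
|Sat(AF (EG (q | r)))| = |{s4, s5, s6, s7, s8}| = 5.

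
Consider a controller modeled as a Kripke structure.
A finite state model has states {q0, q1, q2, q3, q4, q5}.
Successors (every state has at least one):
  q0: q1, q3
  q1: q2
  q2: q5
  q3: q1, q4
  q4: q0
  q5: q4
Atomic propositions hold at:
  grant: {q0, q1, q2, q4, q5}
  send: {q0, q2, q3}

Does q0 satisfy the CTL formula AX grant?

No

Sat(AX grant) = {s : every successor in {q0, q1, q2, q4, q5}} = {q1, q2, q3, q4, q5}
q0 ∉ Sat(AX grant) = {q1, q2, q3, q4, q5}, so the formula does not hold at q0.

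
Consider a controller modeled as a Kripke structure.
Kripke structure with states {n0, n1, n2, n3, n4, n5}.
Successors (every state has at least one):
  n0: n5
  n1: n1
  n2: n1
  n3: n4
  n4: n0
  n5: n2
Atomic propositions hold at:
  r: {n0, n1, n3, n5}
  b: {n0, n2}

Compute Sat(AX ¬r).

Sat(¬r) = {n2, n4}
Sat(AX ¬r) = {s : every successor in {n2, n4}} = {n3, n5}

{n3, n5}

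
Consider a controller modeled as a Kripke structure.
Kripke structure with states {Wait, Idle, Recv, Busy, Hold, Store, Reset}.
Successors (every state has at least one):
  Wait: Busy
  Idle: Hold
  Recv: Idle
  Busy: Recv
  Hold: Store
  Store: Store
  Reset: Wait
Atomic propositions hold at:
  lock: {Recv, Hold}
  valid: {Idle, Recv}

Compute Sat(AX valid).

Sat(AX valid) = {s : every successor in {Idle, Recv}} = {Recv, Busy}

{Recv, Busy}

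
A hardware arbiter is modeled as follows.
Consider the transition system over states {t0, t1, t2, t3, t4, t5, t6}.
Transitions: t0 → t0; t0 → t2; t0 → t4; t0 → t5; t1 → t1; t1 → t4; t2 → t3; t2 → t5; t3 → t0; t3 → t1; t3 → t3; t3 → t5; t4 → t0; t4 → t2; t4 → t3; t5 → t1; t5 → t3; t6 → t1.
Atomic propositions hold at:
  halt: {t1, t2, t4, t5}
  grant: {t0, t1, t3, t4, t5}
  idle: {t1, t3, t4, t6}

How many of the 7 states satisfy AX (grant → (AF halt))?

2

AF halt: least fixpoint, start Z0 = {t1, t2, t4, t5}, add states with every successor in Z. Z1 = {t1, t2, t4, t5, t6}; fixed.
Sat(AF halt) = {t1, t2, t4, t5, t6}
Sat(grant → (AF halt)) = {t1, t2, t4, t5, t6}
Sat(AX (grant → (AF halt))) = {s : every successor in {t1, t2, t4, t5, t6}} = {t1, t6}
|Sat(AX (grant → (AF halt)))| = |{t1, t6}| = 2.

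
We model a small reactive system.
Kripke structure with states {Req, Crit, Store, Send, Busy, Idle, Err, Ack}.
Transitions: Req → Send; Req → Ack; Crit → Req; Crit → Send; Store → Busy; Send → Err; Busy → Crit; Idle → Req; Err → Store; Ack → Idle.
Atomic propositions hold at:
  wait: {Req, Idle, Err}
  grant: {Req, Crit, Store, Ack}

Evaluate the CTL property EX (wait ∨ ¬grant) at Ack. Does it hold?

Yes

Sat(¬grant) = {Send, Busy, Idle, Err}
Sat(wait ∨ ¬grant) = {Req, Send, Busy, Idle, Err}
Sat(EX (wait ∨ ¬grant)) = {s : some successor in {Req, Send, Busy, Idle, Err}} = {Req, Crit, Store, Send, Idle, Ack}
Ack ∈ Sat(EX (wait ∨ ¬grant)) = {Req, Crit, Store, Send, Idle, Ack}, so the formula holds at Ack.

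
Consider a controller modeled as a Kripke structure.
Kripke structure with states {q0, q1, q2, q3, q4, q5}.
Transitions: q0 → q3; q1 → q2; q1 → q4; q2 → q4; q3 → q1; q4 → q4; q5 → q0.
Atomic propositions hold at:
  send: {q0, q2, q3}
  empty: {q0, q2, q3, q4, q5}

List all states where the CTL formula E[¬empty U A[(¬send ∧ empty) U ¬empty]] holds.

{q1}

Sat(¬empty) = {q1}
Sat(¬send) = {q1, q4, q5}
Sat(¬send ∧ empty) = {q4, q5}
A[(¬send ∧ empty) U ¬empty]: least fixpoint, start Z0 = Sat(¬empty) = {q1}, add states in Sat(¬send ∧ empty) with every successor in Z. Already a fixed point.
Sat(A[(¬send ∧ empty) U ¬empty]) = {q1}
E[¬empty U A[(¬send ∧ empty) U ¬empty]]: least fixpoint, start Z0 = Sat(A[(¬send ∧ empty) U ¬empty]) = {q1}, add states in Sat(¬empty) with some successor in Z. Already a fixed point.
Sat(E[¬empty U A[(¬send ∧ empty) U ¬empty]]) = {q1}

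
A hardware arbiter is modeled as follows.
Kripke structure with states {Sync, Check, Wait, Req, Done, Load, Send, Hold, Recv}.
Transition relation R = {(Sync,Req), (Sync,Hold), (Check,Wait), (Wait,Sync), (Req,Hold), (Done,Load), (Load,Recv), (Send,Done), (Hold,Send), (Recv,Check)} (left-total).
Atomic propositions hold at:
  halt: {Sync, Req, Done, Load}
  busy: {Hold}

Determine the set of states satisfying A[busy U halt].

A[busy U halt]: least fixpoint, start Z0 = Sat(halt) = {Sync, Req, Done, Load}, add states in Sat(busy) with every successor in Z. Already a fixed point.
Sat(A[busy U halt]) = {Sync, Req, Done, Load}

{Sync, Req, Done, Load}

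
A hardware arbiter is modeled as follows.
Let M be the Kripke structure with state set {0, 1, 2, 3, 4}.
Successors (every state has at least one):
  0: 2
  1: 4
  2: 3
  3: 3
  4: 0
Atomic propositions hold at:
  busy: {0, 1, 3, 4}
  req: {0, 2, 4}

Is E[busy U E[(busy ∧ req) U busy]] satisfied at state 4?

Yes

Sat(busy ∧ req) = {0, 4}
E[(busy ∧ req) U busy]: least fixpoint, start Z0 = Sat(busy) = {0, 1, 3, 4}, add states in Sat(busy ∧ req) with some successor in Z. Already a fixed point.
Sat(E[(busy ∧ req) U busy]) = {0, 1, 3, 4}
E[busy U E[(busy ∧ req) U busy]]: least fixpoint, start Z0 = Sat(E[(busy ∧ req) U busy]) = {0, 1, 3, 4}, add states in Sat(busy) with some successor in Z. Already a fixed point.
Sat(E[busy U E[(busy ∧ req) U busy]]) = {0, 1, 3, 4}
4 ∈ Sat(E[busy U E[(busy ∧ req) U busy]]) = {0, 1, 3, 4}, so the formula holds at 4.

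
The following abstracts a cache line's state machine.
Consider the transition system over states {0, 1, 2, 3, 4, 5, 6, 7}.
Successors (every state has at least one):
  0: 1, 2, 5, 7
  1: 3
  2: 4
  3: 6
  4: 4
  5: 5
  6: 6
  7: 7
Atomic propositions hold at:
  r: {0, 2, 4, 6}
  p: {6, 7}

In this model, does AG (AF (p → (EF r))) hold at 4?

Yes

EF r: least fixpoint, start Z0 = {0, 2, 4, 6}, add states with some successor in Z. Z1 = {0, 2, 3, 4, 6}; Z2 = {0, 1, 2, 3, 4, 6}; fixed.
Sat(EF r) = {0, 1, 2, 3, 4, 6}
Sat(p → (EF r)) = {0, 1, 2, 3, 4, 5, 6}
AF (p → (EF r)): least fixpoint, start Z0 = {0, 1, 2, 3, 4, 5, 6}, add states with every successor in Z. Already a fixed point.
Sat(AF (p → (EF r))) = {0, 1, 2, 3, 4, 5, 6}
AG (AF (p → (EF r))): greatest fixpoint, start Z0 = {0, 1, 2, 3, 4, 5, 6}, keep only states in Sat with every successor in Z. Z1 = {1, 2, 3, 4, 5, 6}; fixed.
Sat(AG (AF (p → (EF r)))) = {1, 2, 3, 4, 5, 6}
4 ∈ Sat(AG (AF (p → (EF r)))) = {1, 2, 3, 4, 5, 6}, so the formula holds at 4.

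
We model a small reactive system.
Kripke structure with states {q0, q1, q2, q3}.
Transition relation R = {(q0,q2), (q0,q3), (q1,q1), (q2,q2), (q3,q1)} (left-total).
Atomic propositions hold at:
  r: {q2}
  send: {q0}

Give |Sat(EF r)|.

2

EF r: least fixpoint, start Z0 = {q2}, add states with some successor in Z. Z1 = {q0, q2}; fixed.
Sat(EF r) = {q0, q2}
|Sat(EF r)| = |{q0, q2}| = 2.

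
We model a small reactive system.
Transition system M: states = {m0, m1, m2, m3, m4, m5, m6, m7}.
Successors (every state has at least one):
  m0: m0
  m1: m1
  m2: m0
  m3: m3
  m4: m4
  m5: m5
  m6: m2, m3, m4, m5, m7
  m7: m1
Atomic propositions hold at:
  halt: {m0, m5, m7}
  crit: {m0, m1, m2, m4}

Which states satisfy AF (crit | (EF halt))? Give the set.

EF halt: least fixpoint, start Z0 = {m0, m5, m7}, add states with some successor in Z. Z1 = {m0, m2, m5, m6, m7}; fixed.
Sat(EF halt) = {m0, m2, m5, m6, m7}
Sat(crit | (EF halt)) = {m0, m1, m2, m4, m5, m6, m7}
AF (crit | (EF halt)): least fixpoint, start Z0 = {m0, m1, m2, m4, m5, m6, m7}, add states with every successor in Z. Already a fixed point.
Sat(AF (crit | (EF halt))) = {m0, m1, m2, m4, m5, m6, m7}

{m0, m1, m2, m4, m5, m6, m7}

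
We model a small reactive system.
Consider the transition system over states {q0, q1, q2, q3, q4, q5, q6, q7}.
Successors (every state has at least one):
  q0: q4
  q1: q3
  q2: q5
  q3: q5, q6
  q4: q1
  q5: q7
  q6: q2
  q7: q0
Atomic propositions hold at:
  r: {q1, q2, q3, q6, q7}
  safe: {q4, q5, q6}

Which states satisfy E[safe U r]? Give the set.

{q1, q2, q3, q4, q5, q6, q7}

E[safe U r]: least fixpoint, start Z0 = Sat(r) = {q1, q2, q3, q6, q7}, add states in Sat(safe) with some successor in Z. Z1 = {q1, q2, q3, q4, q5, q6, q7}; fixed.
Sat(E[safe U r]) = {q1, q2, q3, q4, q5, q6, q7}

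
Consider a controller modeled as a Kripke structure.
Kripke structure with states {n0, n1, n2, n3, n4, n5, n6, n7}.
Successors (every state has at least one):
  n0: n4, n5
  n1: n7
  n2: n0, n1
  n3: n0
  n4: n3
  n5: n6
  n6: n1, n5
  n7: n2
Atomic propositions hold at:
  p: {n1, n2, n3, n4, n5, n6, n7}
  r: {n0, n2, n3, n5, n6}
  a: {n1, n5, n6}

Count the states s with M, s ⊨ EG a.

2

EG a: greatest fixpoint, start Z0 = {n1, n5, n6}, keep only states in Sat with some successor in Z. Z1 = {n5, n6}; fixed.
Sat(EG a) = {n5, n6}
|Sat(EG a)| = |{n5, n6}| = 2.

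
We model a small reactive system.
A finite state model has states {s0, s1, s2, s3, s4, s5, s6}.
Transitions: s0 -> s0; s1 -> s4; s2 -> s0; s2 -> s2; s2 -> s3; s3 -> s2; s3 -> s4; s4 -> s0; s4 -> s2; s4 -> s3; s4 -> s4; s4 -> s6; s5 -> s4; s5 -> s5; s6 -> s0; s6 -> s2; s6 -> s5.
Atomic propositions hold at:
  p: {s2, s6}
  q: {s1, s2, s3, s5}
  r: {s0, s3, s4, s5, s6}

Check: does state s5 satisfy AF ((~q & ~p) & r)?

No

Sat(~q) = {s0, s4, s6}
Sat(~p) = {s0, s1, s3, s4, s5}
Sat(~q & ~p) = {s0, s4}
Sat((~q & ~p) & r) = {s0, s4}
AF ((~q & ~p) & r): least fixpoint, start Z0 = {s0, s4}, add states with every successor in Z. Z1 = {s0, s1, s4}; fixed.
Sat(AF ((~q & ~p) & r)) = {s0, s1, s4}
s5 ∉ Sat(AF ((~q & ~p) & r)) = {s0, s1, s4}, so the formula does not hold at s5.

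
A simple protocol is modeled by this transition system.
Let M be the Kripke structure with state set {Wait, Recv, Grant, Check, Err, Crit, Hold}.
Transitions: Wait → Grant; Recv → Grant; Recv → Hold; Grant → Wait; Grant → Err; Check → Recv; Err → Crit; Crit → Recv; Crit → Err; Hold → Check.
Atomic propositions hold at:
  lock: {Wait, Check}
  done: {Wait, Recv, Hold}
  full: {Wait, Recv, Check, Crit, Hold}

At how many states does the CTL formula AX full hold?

3

Sat(AX full) = {s : every successor in {Wait, Recv, Check, Crit, Hold}} = {Check, Err, Hold}
|Sat(AX full)| = |{Check, Err, Hold}| = 3.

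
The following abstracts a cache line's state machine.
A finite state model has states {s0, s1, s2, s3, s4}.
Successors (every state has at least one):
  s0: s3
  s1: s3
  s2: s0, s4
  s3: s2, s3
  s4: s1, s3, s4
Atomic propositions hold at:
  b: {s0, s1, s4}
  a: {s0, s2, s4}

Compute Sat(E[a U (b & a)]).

{s0, s2, s4}

Sat(b & a) = {s0, s4}
E[a U (b & a)]: least fixpoint, start Z0 = Sat((b & a)) = {s0, s4}, add states in Sat(a) with some successor in Z. Z1 = {s0, s2, s4}; fixed.
Sat(E[a U (b & a)]) = {s0, s2, s4}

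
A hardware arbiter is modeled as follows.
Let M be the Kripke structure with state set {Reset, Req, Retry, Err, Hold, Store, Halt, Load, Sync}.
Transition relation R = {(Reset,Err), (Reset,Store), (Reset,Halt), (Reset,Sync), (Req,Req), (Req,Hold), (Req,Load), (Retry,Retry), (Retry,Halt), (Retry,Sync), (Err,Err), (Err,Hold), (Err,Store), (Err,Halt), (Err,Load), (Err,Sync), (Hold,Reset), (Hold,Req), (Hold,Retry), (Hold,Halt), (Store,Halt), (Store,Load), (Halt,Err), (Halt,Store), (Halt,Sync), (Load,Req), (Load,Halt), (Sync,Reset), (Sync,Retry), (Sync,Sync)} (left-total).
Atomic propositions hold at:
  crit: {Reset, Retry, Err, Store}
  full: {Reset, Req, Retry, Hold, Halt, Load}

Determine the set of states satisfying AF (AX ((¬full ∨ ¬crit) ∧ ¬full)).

{Halt}

Sat(¬full) = {Err, Store, Sync}
Sat(¬crit) = {Req, Hold, Halt, Load, Sync}
Sat(¬full ∨ ¬crit) = {Req, Err, Hold, Store, Halt, Load, Sync}
Sat((¬full ∨ ¬crit) ∧ ¬full) = {Err, Store, Sync}
Sat(AX ((¬full ∨ ¬crit) ∧ ¬full)) = {s : every successor in {Err, Store, Sync}} = {Halt}
AF (AX ((¬full ∨ ¬crit) ∧ ¬full)): least fixpoint, start Z0 = {Halt}, add states with every successor in Z. Already a fixed point.
Sat(AF (AX ((¬full ∨ ¬crit) ∧ ¬full))) = {Halt}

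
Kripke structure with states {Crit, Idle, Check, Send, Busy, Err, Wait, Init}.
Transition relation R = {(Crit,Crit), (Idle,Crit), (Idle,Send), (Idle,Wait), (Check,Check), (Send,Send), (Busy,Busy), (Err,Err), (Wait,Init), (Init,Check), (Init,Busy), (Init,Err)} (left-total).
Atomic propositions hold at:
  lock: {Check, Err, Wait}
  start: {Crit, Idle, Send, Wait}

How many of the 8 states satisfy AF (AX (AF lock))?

2

AF lock: least fixpoint, start Z0 = {Check, Err, Wait}, add states with every successor in Z. Already a fixed point.
Sat(AF lock) = {Check, Err, Wait}
Sat(AX (AF lock)) = {s : every successor in {Check, Err, Wait}} = {Check, Err}
AF (AX (AF lock)): least fixpoint, start Z0 = {Check, Err}, add states with every successor in Z. Already a fixed point.
Sat(AF (AX (AF lock))) = {Check, Err}
|Sat(AF (AX (AF lock)))| = |{Check, Err}| = 2.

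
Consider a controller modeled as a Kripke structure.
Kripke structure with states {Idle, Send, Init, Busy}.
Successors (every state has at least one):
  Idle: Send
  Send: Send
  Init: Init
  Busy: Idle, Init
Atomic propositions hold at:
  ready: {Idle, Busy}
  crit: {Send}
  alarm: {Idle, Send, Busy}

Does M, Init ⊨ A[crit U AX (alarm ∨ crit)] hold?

No

Sat(alarm ∨ crit) = {Idle, Send, Busy}
Sat(AX (alarm ∨ crit)) = {s : every successor in {Idle, Send, Busy}} = {Idle, Send}
A[crit U AX (alarm ∨ crit)]: least fixpoint, start Z0 = Sat(AX (alarm ∨ crit)) = {Idle, Send}, add states in Sat(crit) with every successor in Z. Already a fixed point.
Sat(A[crit U AX (alarm ∨ crit)]) = {Idle, Send}
Init ∉ Sat(A[crit U AX (alarm ∨ crit)]) = {Idle, Send}, so the formula does not hold at Init.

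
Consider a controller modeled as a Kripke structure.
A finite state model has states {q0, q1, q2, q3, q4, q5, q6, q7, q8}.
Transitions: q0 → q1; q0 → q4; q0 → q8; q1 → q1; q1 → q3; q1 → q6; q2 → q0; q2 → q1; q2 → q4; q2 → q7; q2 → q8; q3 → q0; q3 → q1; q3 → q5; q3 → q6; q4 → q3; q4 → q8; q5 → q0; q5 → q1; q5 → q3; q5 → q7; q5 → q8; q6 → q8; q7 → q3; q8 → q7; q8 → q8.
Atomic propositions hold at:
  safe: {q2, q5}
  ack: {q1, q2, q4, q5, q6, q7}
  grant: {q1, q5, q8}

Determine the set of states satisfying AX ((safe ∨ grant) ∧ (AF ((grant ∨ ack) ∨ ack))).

{q6}

Sat(safe ∨ grant) = {q1, q2, q5, q8}
Sat(grant ∨ ack) = {q1, q2, q4, q5, q6, q7, q8}
Sat((grant ∨ ack) ∨ ack) = {q1, q2, q4, q5, q6, q7, q8}
AF ((grant ∨ ack) ∨ ack): least fixpoint, start Z0 = {q1, q2, q4, q5, q6, q7, q8}, add states with every successor in Z. Z1 = {q0, q1, q2, q4, q5, q6, q7, q8}; Z2 = {q0, q1, q2, q3, q4, q5, q6, q7, q8}; fixed.
Sat(AF ((grant ∨ ack) ∨ ack)) = {q0, q1, q2, q3, q4, q5, q6, q7, q8}
Sat((safe ∨ grant) ∧ (AF ((grant ∨ ack) ∨ ack))) = {q1, q2, q5, q8}
Sat(AX ((safe ∨ grant) ∧ (AF ((grant ∨ ack) ∨ ack)))) = {s : every successor in {q1, q2, q5, q8}} = {q6}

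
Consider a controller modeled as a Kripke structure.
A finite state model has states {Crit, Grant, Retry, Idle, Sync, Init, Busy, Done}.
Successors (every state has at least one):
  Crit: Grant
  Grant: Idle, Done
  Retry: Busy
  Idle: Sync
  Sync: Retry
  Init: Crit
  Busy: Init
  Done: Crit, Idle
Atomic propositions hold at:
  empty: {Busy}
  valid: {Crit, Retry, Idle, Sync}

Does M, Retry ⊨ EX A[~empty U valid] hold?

No

Sat(~empty) = {Crit, Grant, Retry, Idle, Sync, Init, Done}
A[~empty U valid]: least fixpoint, start Z0 = Sat(valid) = {Crit, Retry, Idle, Sync}, add states in Sat(~empty) with every successor in Z. Z1 = {Crit, Retry, Idle, Sync, Init, Done}; Z2 = {Crit, Grant, Retry, Idle, Sync, Init, Done}; fixed.
Sat(A[~empty U valid]) = {Crit, Grant, Retry, Idle, Sync, Init, Done}
Sat(EX A[~empty U valid]) = {s : some successor in {Crit, Grant, Retry, Idle, Sync, Init, Done}} = {Crit, Grant, Idle, Sync, Init, Busy, Done}
Retry ∉ Sat(EX A[~empty U valid]) = {Crit, Grant, Idle, Sync, Init, Busy, Done}, so the formula does not hold at Retry.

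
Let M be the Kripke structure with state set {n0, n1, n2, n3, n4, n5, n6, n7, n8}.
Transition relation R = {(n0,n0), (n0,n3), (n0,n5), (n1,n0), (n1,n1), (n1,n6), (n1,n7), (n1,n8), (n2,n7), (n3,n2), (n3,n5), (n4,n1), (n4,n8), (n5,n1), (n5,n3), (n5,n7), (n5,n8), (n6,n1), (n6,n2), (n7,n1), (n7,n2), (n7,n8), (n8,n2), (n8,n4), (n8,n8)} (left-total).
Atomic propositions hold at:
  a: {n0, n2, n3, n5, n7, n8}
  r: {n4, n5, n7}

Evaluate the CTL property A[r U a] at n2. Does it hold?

Yes

A[r U a]: least fixpoint, start Z0 = Sat(a) = {n0, n2, n3, n5, n7, n8}, add states in Sat(r) with every successor in Z. Already a fixed point.
Sat(A[r U a]) = {n0, n2, n3, n5, n7, n8}
n2 ∈ Sat(A[r U a]) = {n0, n2, n3, n5, n7, n8}, so the formula holds at n2.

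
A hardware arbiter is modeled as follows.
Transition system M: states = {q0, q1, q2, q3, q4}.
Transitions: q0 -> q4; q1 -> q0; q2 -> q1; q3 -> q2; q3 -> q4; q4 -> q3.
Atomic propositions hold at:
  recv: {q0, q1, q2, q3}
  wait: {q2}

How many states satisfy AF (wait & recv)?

Sat(wait & recv) = {q2}
AF (wait & recv): least fixpoint, start Z0 = {q2}, add states with every successor in Z. Already a fixed point.
Sat(AF (wait & recv)) = {q2}
|Sat(AF (wait & recv))| = |{q2}| = 1.

1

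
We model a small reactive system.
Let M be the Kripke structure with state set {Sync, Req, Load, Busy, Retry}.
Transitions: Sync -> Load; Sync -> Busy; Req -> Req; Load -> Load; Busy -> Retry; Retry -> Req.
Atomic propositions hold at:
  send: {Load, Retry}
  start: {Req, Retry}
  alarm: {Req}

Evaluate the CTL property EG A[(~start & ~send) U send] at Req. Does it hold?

No

Sat(~start) = {Sync, Load, Busy}
Sat(~send) = {Sync, Req, Busy}
Sat(~start & ~send) = {Sync, Busy}
A[(~start & ~send) U send]: least fixpoint, start Z0 = Sat(send) = {Load, Retry}, add states in Sat(~start & ~send) with every successor in Z. Z1 = {Load, Busy, Retry}; Z2 = {Sync, Load, Busy, Retry}; fixed.
Sat(A[(~start & ~send) U send]) = {Sync, Load, Busy, Retry}
EG A[(~start & ~send) U send]: greatest fixpoint, start Z0 = {Sync, Load, Busy, Retry}, keep only states in Sat with some successor in Z. Z1 = {Sync, Load, Busy}; Z2 = {Sync, Load}; fixed.
Sat(EG A[(~start & ~send) U send]) = {Sync, Load}
Req ∉ Sat(EG A[(~start & ~send) U send]) = {Sync, Load}, so the formula does not hold at Req.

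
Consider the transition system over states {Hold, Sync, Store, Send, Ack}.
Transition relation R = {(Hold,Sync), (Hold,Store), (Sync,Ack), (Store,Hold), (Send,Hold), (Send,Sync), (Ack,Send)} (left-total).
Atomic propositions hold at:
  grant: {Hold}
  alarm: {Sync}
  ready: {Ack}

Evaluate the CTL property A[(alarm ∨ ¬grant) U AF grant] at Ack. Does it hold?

Sat(¬grant) = {Sync, Store, Send, Ack}
Sat(alarm ∨ ¬grant) = {Sync, Store, Send, Ack}
AF grant: least fixpoint, start Z0 = {Hold}, add states with every successor in Z. Z1 = {Hold, Store}; fixed.
Sat(AF grant) = {Hold, Store}
A[(alarm ∨ ¬grant) U AF grant]: least fixpoint, start Z0 = Sat(AF grant) = {Hold, Store}, add states in Sat(alarm ∨ ¬grant) with every successor in Z. Already a fixed point.
Sat(A[(alarm ∨ ¬grant) U AF grant]) = {Hold, Store}
Ack ∉ Sat(A[(alarm ∨ ¬grant) U AF grant]) = {Hold, Store}, so the formula does not hold at Ack.

No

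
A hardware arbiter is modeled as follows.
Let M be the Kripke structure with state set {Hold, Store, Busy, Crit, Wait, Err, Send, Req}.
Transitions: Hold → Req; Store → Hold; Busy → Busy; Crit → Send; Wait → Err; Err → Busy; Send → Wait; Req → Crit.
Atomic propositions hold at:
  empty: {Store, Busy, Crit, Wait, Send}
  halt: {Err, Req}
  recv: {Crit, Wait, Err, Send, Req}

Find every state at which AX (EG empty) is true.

{Busy, Err}

EG empty: greatest fixpoint, start Z0 = {Store, Busy, Crit, Wait, Send}, keep only states in Sat with some successor in Z. Z1 = {Busy, Crit, Send}; Z2 = {Busy, Crit}; Z3 = {Busy}; fixed.
Sat(EG empty) = {Busy}
Sat(AX (EG empty)) = {s : every successor in {Busy}} = {Busy, Err}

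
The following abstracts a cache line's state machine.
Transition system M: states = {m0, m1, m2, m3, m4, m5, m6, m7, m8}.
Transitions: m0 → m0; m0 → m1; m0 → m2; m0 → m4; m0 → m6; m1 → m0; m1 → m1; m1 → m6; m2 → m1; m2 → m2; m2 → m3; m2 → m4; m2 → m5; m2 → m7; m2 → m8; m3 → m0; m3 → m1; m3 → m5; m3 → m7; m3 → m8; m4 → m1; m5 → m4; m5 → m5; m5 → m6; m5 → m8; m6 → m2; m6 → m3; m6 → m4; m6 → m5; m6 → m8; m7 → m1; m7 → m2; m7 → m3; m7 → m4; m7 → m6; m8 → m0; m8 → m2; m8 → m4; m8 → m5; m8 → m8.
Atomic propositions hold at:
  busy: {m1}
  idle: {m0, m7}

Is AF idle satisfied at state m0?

AF idle: least fixpoint, start Z0 = {m0, m7}, add states with every successor in Z. Already a fixed point.
Sat(AF idle) = {m0, m7}
m0 ∈ Sat(AF idle) = {m0, m7}, so the formula holds at m0.

Yes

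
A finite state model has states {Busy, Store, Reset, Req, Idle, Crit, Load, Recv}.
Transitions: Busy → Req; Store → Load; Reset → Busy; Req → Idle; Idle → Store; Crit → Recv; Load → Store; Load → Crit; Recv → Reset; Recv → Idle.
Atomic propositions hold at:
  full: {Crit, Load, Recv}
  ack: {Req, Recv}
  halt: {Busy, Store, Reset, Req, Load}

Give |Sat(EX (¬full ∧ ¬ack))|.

5

Sat(¬full) = {Busy, Store, Reset, Req, Idle}
Sat(¬ack) = {Busy, Store, Reset, Idle, Crit, Load}
Sat(¬full ∧ ¬ack) = {Busy, Store, Reset, Idle}
Sat(EX (¬full ∧ ¬ack)) = {s : some successor in {Busy, Store, Reset, Idle}} = {Reset, Req, Idle, Load, Recv}
|Sat(EX (¬full ∧ ¬ack))| = |{Reset, Req, Idle, Load, Recv}| = 5.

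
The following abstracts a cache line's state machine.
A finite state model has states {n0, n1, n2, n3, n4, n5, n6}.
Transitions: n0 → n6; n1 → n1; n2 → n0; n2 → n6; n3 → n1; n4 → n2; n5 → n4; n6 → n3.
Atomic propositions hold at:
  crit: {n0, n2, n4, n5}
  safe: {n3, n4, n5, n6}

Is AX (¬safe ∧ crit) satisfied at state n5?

No

Sat(¬safe) = {n0, n1, n2}
Sat(¬safe ∧ crit) = {n0, n2}
Sat(AX (¬safe ∧ crit)) = {s : every successor in {n0, n2}} = {n4}
n5 ∉ Sat(AX (¬safe ∧ crit)) = {n4}, so the formula does not hold at n5.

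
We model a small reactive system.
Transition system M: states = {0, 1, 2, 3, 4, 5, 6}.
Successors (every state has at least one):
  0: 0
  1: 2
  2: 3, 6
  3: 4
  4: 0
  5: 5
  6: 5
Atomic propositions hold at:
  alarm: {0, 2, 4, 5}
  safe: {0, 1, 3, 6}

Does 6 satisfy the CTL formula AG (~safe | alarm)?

Sat(~safe) = {2, 4, 5}
Sat(~safe | alarm) = {0, 2, 4, 5}
AG (~safe | alarm): greatest fixpoint, start Z0 = {0, 2, 4, 5}, keep only states in Sat with every successor in Z. Z1 = {0, 4, 5}; fixed.
Sat(AG (~safe | alarm)) = {0, 4, 5}
6 ∉ Sat(AG (~safe | alarm)) = {0, 4, 5}, so the formula does not hold at 6.

No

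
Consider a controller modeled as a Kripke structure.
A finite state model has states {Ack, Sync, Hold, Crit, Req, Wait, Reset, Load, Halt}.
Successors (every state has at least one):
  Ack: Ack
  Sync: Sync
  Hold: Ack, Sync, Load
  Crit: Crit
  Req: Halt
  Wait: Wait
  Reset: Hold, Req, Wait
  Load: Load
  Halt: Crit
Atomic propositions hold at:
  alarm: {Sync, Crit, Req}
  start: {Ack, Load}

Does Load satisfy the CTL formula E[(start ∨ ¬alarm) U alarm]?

No

Sat(¬alarm) = {Ack, Hold, Wait, Reset, Load, Halt}
Sat(start ∨ ¬alarm) = {Ack, Hold, Wait, Reset, Load, Halt}
E[(start ∨ ¬alarm) U alarm]: least fixpoint, start Z0 = Sat(alarm) = {Sync, Crit, Req}, add states in Sat(start ∨ ¬alarm) with some successor in Z. Z1 = {Sync, Hold, Crit, Req, Reset, Halt}; fixed.
Sat(E[(start ∨ ¬alarm) U alarm]) = {Sync, Hold, Crit, Req, Reset, Halt}
Load ∉ Sat(E[(start ∨ ¬alarm) U alarm]) = {Sync, Hold, Crit, Req, Reset, Halt}, so the formula does not hold at Load.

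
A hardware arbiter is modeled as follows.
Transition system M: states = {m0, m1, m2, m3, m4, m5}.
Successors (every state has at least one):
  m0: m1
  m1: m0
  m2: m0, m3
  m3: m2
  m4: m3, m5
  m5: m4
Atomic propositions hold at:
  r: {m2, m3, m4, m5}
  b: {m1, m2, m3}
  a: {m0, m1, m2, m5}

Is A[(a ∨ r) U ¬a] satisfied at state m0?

Sat(a ∨ r) = {m0, m1, m2, m3, m4, m5}
Sat(¬a) = {m3, m4}
A[(a ∨ r) U ¬a]: least fixpoint, start Z0 = Sat(¬a) = {m3, m4}, add states in Sat(a ∨ r) with every successor in Z. Z1 = {m3, m4, m5}; fixed.
Sat(A[(a ∨ r) U ¬a]) = {m3, m4, m5}
m0 ∉ Sat(A[(a ∨ r) U ¬a]) = {m3, m4, m5}, so the formula does not hold at m0.

No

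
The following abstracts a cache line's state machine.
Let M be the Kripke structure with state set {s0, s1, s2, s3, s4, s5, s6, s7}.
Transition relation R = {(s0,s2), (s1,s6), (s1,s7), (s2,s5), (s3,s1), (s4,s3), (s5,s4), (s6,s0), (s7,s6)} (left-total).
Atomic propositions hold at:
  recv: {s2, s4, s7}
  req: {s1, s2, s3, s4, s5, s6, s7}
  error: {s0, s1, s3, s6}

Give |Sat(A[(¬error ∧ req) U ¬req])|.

Sat(¬error) = {s2, s4, s5, s7}
Sat(¬error ∧ req) = {s2, s4, s5, s7}
Sat(¬req) = {s0}
A[(¬error ∧ req) U ¬req]: least fixpoint, start Z0 = Sat(¬req) = {s0}, add states in Sat(¬error ∧ req) with every successor in Z. Already a fixed point.
Sat(A[(¬error ∧ req) U ¬req]) = {s0}
|Sat(A[(¬error ∧ req) U ¬req])| = |{s0}| = 1.

1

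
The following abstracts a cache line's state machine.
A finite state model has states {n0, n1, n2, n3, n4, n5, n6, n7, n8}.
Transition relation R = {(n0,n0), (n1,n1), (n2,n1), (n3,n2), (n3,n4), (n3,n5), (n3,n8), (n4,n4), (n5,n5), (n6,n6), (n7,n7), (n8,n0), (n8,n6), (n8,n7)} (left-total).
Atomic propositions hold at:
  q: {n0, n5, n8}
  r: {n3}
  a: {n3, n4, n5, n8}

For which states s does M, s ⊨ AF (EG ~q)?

Sat(~q) = {n1, n2, n3, n4, n6, n7}
EG ~q: greatest fixpoint, start Z0 = {n1, n2, n3, n4, n6, n7}, keep only states in Sat with some successor in Z. Already a fixed point.
Sat(EG ~q) = {n1, n2, n3, n4, n6, n7}
AF (EG ~q): least fixpoint, start Z0 = {n1, n2, n3, n4, n6, n7}, add states with every successor in Z. Already a fixed point.
Sat(AF (EG ~q)) = {n1, n2, n3, n4, n6, n7}

{n1, n2, n3, n4, n6, n7}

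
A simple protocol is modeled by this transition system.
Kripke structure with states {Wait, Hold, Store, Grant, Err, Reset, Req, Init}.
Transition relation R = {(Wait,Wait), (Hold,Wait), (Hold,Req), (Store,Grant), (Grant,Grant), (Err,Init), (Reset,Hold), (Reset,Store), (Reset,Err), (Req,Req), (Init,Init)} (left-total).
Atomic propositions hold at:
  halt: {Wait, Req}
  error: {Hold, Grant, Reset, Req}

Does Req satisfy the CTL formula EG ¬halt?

Sat(¬halt) = {Hold, Store, Grant, Err, Reset, Init}
EG ¬halt: greatest fixpoint, start Z0 = {Hold, Store, Grant, Err, Reset, Init}, keep only states in Sat with some successor in Z. Z1 = {Store, Grant, Err, Reset, Init}; fixed.
Sat(EG ¬halt) = {Store, Grant, Err, Reset, Init}
Req ∉ Sat(EG ¬halt) = {Store, Grant, Err, Reset, Init}, so the formula does not hold at Req.

No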